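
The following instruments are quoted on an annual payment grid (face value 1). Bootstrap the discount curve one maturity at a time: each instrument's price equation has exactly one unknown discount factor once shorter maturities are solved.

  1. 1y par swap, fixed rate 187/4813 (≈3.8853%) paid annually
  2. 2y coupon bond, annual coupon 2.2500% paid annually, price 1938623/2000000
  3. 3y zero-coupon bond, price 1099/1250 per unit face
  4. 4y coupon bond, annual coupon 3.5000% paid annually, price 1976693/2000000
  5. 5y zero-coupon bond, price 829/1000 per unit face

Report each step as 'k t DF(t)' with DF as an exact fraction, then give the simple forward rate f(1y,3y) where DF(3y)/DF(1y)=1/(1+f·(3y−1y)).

step 1 [1y] swap r/1=187/4813: DF=(1 − 187/4813·(0))/(1+187/4813) = 4813/5000 ≈ 0.962600
step 2 [2y] bond c/1=9/400: DF=(1938623/2000000 − 9/400·(0.962600))/(1+9/400) = 2317/2500 ≈ 0.926800
step 3 [3y] zero: DF = P = 1099/1250 ≈ 0.879200
step 4 [4y] bond c/1=7/200: DF=(1976693/2000000 − 7/200·(0.962600+0.926800+0.879200))/(1+7/200) = 8613/10000 ≈ 0.861300
step 5 [5y] zero: DF = P = 829/1000 ≈ 0.829000

1 1 4813/5000
2 2 2317/2500
3 3 1099/1250
4 4 8613/10000
5 5 829/1000
f(1y,3y) = ((4813/5000)/(1099/1250) − 1)/(2) = 417/8792 ≈ 4.7429%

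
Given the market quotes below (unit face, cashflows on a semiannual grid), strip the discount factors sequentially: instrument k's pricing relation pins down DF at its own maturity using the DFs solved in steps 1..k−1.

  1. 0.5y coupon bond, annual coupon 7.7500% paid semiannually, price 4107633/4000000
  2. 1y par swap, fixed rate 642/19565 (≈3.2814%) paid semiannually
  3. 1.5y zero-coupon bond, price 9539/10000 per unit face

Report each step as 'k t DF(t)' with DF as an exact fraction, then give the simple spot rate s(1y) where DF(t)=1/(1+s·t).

1 1/2 4943/5000
2 1 9679/10000
3 3/2 9539/10000
s(1y) = (1/(9679/10000) − 1)/(1) = 321/9679 ≈ 3.3165%

step 1 [0.5y] bond c/2=31/800: DF=(4107633/4000000 − 31/800·(0))/(1+31/800) = 4943/5000 ≈ 0.988600
step 2 [1y] swap r/2=321/19565: DF=(1 − 321/19565·(0.988600))/(1+321/19565) = 9679/10000 ≈ 0.967900
step 3 [1.5y] zero: DF = P = 9539/10000 ≈ 0.953900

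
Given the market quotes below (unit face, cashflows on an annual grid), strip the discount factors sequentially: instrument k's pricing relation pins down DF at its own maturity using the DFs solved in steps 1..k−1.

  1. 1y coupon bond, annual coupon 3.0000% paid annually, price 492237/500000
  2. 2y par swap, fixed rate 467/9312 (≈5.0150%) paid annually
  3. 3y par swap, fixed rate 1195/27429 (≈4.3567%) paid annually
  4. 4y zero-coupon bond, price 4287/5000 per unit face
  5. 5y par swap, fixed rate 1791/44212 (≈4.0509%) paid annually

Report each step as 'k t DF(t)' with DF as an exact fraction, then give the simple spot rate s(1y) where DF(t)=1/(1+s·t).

1 1 4779/5000
2 2 4533/5000
3 3 1761/2000
4 4 4287/5000
5 5 8209/10000
s(1y) = (1/(4779/5000) − 1)/(1) = 221/4779 ≈ 4.6244%

step 1 [1y] bond c/1=3/100: DF=(492237/500000 − 3/100·(0))/(1+3/100) = 4779/5000 ≈ 0.955800
step 2 [2y] swap r/1=467/9312: DF=(1 − 467/9312·(0.955800))/(1+467/9312) = 4533/5000 ≈ 0.906600
step 3 [3y] swap r/1=1195/27429: DF=(1 − 1195/27429·(0.955800+0.906600))/(1+1195/27429) = 1761/2000 ≈ 0.880500
step 4 [4y] zero: DF = P = 4287/5000 ≈ 0.857400
step 5 [5y] swap r/1=1791/44212: DF=(1 − 1791/44212·(0.955800+0.906600+0.880500+0.857400))/(1+1791/44212) = 8209/10000 ≈ 0.820900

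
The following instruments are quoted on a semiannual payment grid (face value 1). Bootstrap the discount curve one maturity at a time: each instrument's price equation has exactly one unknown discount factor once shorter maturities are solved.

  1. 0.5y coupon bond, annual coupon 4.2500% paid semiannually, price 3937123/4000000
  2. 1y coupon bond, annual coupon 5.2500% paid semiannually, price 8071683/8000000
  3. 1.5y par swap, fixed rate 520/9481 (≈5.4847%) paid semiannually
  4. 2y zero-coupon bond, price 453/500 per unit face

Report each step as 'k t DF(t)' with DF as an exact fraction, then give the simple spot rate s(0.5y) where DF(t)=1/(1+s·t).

1 1/2 4819/5000
2 1 1917/2000
3 3/2 461/500
4 2 453/500
s(0.5y) = (1/(4819/5000) − 1)/(1/2) = 362/4819 ≈ 7.5119%

step 1 [0.5y] bond c/2=17/800: DF=(3937123/4000000 − 17/800·(0))/(1+17/800) = 4819/5000 ≈ 0.963800
step 2 [1y] bond c/2=21/800: DF=(8071683/8000000 − 21/800·(0.963800))/(1+21/800) = 1917/2000 ≈ 0.958500
step 3 [1.5y] swap r/2=260/9481: DF=(1 − 260/9481·(0.963800+0.958500))/(1+260/9481) = 461/500 ≈ 0.922000
step 4 [2y] zero: DF = P = 453/500 ≈ 0.906000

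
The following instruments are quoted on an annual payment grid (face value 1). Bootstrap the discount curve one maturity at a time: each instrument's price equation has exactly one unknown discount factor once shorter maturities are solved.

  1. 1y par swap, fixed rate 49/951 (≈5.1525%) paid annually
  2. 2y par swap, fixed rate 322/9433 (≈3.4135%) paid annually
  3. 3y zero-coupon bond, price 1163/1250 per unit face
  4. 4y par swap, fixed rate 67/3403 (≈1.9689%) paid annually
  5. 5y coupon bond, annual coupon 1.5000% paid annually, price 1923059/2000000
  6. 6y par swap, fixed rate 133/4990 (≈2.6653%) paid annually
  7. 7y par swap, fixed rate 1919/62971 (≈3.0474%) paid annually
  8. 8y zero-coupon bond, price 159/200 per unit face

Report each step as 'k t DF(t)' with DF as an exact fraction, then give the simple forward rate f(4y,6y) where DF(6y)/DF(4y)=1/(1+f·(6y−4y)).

step 1 [1y] swap r/1=49/951: DF=(1 − 49/951·(0))/(1+49/951) = 951/1000 ≈ 0.951000
step 2 [2y] swap r/1=322/9433: DF=(1 − 322/9433·(0.951000))/(1+322/9433) = 2339/2500 ≈ 0.935600
step 3 [3y] zero: DF = P = 1163/1250 ≈ 0.930400
step 4 [4y] swap r/1=67/3403: DF=(1 − 67/3403·(0.951000+0.935600+0.930400))/(1+67/3403) = 9263/10000 ≈ 0.926300
step 5 [5y] bond c/1=3/200: DF=(1923059/2000000 − 3/200·(0.951000+0.935600+0.930400+0.926300))/(1+3/200) = 223/250 ≈ 0.892000
step 6 [6y] swap r/1=133/4990: DF=(1 − 133/4990·(0.951000+0.935600+0.930400+0.926300+0.892000))/(1+133/4990) = 8537/10000 ≈ 0.853700
step 7 [7y] swap r/1=1919/62971: DF=(1 − 1919/62971·(0.951000+0.935600+0.930400+0.926300+0.892000+0.853700))/(1+1919/62971) = 8081/10000 ≈ 0.808100
step 8 [8y] zero: DF = P = 159/200 ≈ 0.795000

1 1 951/1000
2 2 2339/2500
3 3 1163/1250
4 4 9263/10000
5 5 223/250
6 6 8537/10000
7 7 8081/10000
8 8 159/200
f(4y,6y) = ((9263/10000)/(8537/10000) − 1)/(2) = 363/8537 ≈ 4.2521%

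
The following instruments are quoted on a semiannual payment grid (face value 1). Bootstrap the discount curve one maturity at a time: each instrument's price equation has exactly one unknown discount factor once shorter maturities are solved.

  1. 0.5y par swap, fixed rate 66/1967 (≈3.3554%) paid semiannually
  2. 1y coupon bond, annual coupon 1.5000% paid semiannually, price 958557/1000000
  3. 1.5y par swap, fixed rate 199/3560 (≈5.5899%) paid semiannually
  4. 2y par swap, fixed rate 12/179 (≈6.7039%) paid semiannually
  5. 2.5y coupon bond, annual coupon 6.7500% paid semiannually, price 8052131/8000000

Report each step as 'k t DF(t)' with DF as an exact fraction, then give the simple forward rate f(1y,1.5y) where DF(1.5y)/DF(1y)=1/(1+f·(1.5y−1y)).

1 1/2 1967/2000
2 1 9441/10000
3 3/2 2301/2500
4 2 547/625
5 5/2 8521/10000
f(1y,1.5y) = ((9441/10000)/(2301/2500) − 1)/(1/2) = 79/1534 ≈ 5.1499%

step 1 [0.5y] swap r/2=33/1967: DF=(1 − 33/1967·(0))/(1+33/1967) = 1967/2000 ≈ 0.983500
step 2 [1y] bond c/2=3/400: DF=(958557/1000000 − 3/400·(0.983500))/(1+3/400) = 9441/10000 ≈ 0.944100
step 3 [1.5y] swap r/2=199/7120: DF=(1 − 199/7120·(0.983500+0.944100))/(1+199/7120) = 2301/2500 ≈ 0.920400
step 4 [2y] swap r/2=6/179: DF=(1 − 6/179·(0.983500+0.944100+0.920400))/(1+6/179) = 547/625 ≈ 0.875200
step 5 [2.5y] bond c/2=27/800: DF=(8052131/8000000 − 27/800·(0.983500+0.944100+0.920400+0.875200))/(1+27/800) = 8521/10000 ≈ 0.852100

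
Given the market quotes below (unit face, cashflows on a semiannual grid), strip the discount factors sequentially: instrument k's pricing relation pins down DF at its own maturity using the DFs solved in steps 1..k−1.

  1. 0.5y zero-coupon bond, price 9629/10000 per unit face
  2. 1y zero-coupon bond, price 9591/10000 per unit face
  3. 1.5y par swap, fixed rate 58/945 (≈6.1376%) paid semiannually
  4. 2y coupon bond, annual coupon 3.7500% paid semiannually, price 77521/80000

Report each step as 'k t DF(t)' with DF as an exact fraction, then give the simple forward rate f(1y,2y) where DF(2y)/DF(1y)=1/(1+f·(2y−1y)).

step 1 [0.5y] zero: DF = P = 9629/10000 ≈ 0.962900
step 2 [1y] zero: DF = P = 9591/10000 ≈ 0.959100
step 3 [1.5y] swap r/2=29/945: DF=(1 − 29/945·(0.962900+0.959100))/(1+29/945) = 913/1000 ≈ 0.913000
step 4 [2y] bond c/2=3/160: DF=(77521/80000 − 3/160·(0.962900+0.959100+0.913000))/(1+3/160) = 899/1000 ≈ 0.899000

1 1/2 9629/10000
2 1 9591/10000
3 3/2 913/1000
4 2 899/1000
f(1y,2y) = ((9591/10000)/(899/1000) − 1)/(1) = 601/8990 ≈ 6.6852%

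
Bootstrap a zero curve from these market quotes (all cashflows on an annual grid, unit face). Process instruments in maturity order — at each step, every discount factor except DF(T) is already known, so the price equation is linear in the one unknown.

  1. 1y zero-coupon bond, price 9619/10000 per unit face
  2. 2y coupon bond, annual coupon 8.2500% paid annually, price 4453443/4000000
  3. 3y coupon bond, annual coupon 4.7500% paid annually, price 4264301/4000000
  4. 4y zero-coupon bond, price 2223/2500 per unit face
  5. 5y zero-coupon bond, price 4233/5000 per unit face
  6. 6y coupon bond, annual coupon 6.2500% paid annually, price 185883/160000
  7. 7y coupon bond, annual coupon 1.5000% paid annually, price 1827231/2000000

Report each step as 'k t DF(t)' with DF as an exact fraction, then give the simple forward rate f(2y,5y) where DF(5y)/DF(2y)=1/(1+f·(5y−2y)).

1 1 9619/10000
2 2 597/625
3 3 2327/2500
4 4 2223/2500
5 5 4233/5000
6 6 4119/5000
7 7 4101/5000
f(2y,5y) = ((597/625)/(4233/5000) − 1)/(3) = 181/4233 ≈ 4.2759%

step 1 [1y] zero: DF = P = 9619/10000 ≈ 0.961900
step 2 [2y] bond c/1=33/400: DF=(4453443/4000000 − 33/400·(0.961900))/(1+33/400) = 597/625 ≈ 0.955200
step 3 [3y] bond c/1=19/400: DF=(4264301/4000000 − 19/400·(0.961900+0.955200))/(1+19/400) = 2327/2500 ≈ 0.930800
step 4 [4y] zero: DF = P = 2223/2500 ≈ 0.889200
step 5 [5y] zero: DF = P = 4233/5000 ≈ 0.846600
step 6 [6y] bond c/1=1/16: DF=(185883/160000 − 1/16·(0.961900+0.955200+0.930800+0.889200+0.846600))/(1+1/16) = 4119/5000 ≈ 0.823800
step 7 [7y] bond c/1=3/200: DF=(1827231/2000000 − 3/200·(0.961900+0.955200+0.930800+0.889200+0.846600+0.823800))/(1+3/200) = 4101/5000 ≈ 0.820200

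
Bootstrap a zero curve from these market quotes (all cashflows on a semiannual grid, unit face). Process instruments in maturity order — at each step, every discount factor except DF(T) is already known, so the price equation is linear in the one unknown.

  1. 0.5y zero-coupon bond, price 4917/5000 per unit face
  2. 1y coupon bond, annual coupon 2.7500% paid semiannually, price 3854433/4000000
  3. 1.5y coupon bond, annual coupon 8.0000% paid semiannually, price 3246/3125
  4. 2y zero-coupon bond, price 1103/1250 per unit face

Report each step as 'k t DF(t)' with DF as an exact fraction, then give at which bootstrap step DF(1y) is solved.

step 1 [0.5y] zero: DF = P = 4917/5000 ≈ 0.983400
step 2 [1y] bond c/2=11/800: DF=(3854433/4000000 − 11/800·(0.983400))/(1+11/800) = 2343/2500 ≈ 0.937200
step 3 [1.5y] bond c/2=1/25: DF=(3246/3125 − 1/25·(0.983400+0.937200))/(1+1/25) = 9249/10000 ≈ 0.924900
step 4 [2y] zero: DF = P = 1103/1250 ≈ 0.882400

1 1/2 4917/5000
2 1 2343/2500
3 3/2 9249/10000
4 2 1103/1250
DF(1y) is solved at step 2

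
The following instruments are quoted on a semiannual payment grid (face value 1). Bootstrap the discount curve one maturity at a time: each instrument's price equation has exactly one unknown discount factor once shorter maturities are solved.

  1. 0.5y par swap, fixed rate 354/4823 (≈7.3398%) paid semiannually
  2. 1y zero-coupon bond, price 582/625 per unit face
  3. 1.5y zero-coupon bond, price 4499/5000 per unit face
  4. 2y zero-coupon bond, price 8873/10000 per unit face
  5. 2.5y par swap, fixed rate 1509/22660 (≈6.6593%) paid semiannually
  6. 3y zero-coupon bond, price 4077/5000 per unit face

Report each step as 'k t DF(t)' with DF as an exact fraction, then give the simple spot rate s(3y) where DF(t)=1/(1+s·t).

1 1/2 4823/5000
2 1 582/625
3 3/2 4499/5000
4 2 8873/10000
5 5/2 8491/10000
6 3 4077/5000
s(3y) = (1/(4077/5000) − 1)/(3) = 923/12231 ≈ 7.5464%

step 1 [0.5y] swap r/2=177/4823: DF=(1 − 177/4823·(0))/(1+177/4823) = 4823/5000 ≈ 0.964600
step 2 [1y] zero: DF = P = 582/625 ≈ 0.931200
step 3 [1.5y] zero: DF = P = 4499/5000 ≈ 0.899800
step 4 [2y] zero: DF = P = 8873/10000 ≈ 0.887300
step 5 [2.5y] swap r/2=1509/45320: DF=(1 − 1509/45320·(0.964600+0.931200+0.899800+0.887300))/(1+1509/45320) = 8491/10000 ≈ 0.849100
step 6 [3y] zero: DF = P = 4077/5000 ≈ 0.815400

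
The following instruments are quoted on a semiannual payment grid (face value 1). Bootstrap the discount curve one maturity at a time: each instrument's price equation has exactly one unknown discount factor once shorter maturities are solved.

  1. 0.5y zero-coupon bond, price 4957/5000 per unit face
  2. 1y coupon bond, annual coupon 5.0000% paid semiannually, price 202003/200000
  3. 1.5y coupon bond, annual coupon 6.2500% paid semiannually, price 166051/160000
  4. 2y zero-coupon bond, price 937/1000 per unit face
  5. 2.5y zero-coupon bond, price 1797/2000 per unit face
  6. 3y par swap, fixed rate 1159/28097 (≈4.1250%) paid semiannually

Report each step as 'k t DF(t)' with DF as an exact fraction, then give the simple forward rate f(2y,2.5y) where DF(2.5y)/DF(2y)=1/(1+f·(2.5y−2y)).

step 1 [0.5y] zero: DF = P = 4957/5000 ≈ 0.991400
step 2 [1y] bond c/2=1/40: DF=(202003/200000 − 1/40·(0.991400))/(1+1/40) = 2403/2500 ≈ 0.961200
step 3 [1.5y] bond c/2=1/32: DF=(166051/160000 − 1/32·(0.991400+0.961200))/(1+1/32) = 592/625 ≈ 0.947200
step 4 [2y] zero: DF = P = 937/1000 ≈ 0.937000
step 5 [2.5y] zero: DF = P = 1797/2000 ≈ 0.898500
step 6 [3y] swap r/2=1159/56194: DF=(1 − 1159/56194·(0.991400+0.961200+0.947200+0.937000+0.898500))/(1+1159/56194) = 8841/10000 ≈ 0.884100

1 1/2 4957/5000
2 1 2403/2500
3 3/2 592/625
4 2 937/1000
5 5/2 1797/2000
6 3 8841/10000
f(2y,2.5y) = ((937/1000)/(1797/2000) − 1)/(1/2) = 154/1797 ≈ 8.5698%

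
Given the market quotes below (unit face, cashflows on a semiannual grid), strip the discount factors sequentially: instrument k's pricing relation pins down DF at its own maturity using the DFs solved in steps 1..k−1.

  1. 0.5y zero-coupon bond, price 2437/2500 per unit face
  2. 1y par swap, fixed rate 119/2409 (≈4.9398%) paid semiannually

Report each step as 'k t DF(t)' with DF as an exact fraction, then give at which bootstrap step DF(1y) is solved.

1 1/2 2437/2500
2 1 2381/2500
DF(1y) is solved at step 2

step 1 [0.5y] zero: DF = P = 2437/2500 ≈ 0.974800
step 2 [1y] swap r/2=119/4818: DF=(1 − 119/4818·(0.974800))/(1+119/4818) = 2381/2500 ≈ 0.952400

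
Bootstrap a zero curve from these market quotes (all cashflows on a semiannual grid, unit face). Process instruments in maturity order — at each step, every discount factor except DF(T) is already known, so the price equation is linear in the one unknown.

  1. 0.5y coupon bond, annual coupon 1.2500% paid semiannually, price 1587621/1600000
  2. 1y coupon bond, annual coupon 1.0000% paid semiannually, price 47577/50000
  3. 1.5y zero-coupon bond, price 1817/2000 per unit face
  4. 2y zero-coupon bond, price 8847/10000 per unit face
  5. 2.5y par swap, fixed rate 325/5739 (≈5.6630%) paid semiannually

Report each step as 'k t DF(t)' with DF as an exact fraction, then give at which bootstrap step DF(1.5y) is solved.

step 1 [0.5y] bond c/2=1/160: DF=(1587621/1600000 − 1/160·(0))/(1+1/160) = 9861/10000 ≈ 0.986100
step 2 [1y] bond c/2=1/200: DF=(47577/50000 − 1/200·(0.986100))/(1+1/200) = 9419/10000 ≈ 0.941900
step 3 [1.5y] zero: DF = P = 1817/2000 ≈ 0.908500
step 4 [2y] zero: DF = P = 8847/10000 ≈ 0.884700
step 5 [2.5y] swap r/2=325/11478: DF=(1 − 325/11478·(0.986100+0.941900+0.908500+0.884700))/(1+325/11478) = 87/100 ≈ 0.870000

1 1/2 9861/10000
2 1 9419/10000
3 3/2 1817/2000
4 2 8847/10000
5 5/2 87/100
DF(1.5y) is solved at step 3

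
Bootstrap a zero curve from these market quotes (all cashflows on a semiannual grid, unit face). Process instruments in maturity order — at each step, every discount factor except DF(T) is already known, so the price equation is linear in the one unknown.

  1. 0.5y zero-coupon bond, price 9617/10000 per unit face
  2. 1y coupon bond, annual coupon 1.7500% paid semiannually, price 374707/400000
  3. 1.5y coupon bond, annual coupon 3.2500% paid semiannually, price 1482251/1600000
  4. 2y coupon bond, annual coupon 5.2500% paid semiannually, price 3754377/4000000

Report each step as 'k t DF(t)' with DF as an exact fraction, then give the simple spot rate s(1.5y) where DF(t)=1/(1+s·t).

1 1/2 9617/10000
2 1 9203/10000
3 3/2 1763/2000
4 2 8439/10000
s(1.5y) = (1/(1763/2000) − 1)/(3/2) = 158/1763 ≈ 8.9620%

step 1 [0.5y] zero: DF = P = 9617/10000 ≈ 0.961700
step 2 [1y] bond c/2=7/800: DF=(374707/400000 − 7/800·(0.961700))/(1+7/800) = 9203/10000 ≈ 0.920300
step 3 [1.5y] bond c/2=13/800: DF=(1482251/1600000 − 13/800·(0.961700+0.920300))/(1+13/800) = 1763/2000 ≈ 0.881500
step 4 [2y] bond c/2=21/800: DF=(3754377/4000000 − 21/800·(0.961700+0.920300+0.881500))/(1+21/800) = 8439/10000 ≈ 0.843900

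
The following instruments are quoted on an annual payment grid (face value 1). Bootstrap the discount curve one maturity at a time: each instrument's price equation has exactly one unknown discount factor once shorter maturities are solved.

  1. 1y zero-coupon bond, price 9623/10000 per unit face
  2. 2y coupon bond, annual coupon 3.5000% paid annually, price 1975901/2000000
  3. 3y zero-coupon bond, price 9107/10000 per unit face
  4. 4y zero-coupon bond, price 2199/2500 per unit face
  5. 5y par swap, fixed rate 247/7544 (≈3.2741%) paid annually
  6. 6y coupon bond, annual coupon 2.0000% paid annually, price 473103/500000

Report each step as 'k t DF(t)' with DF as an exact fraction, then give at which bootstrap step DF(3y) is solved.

1 1 9623/10000
2 2 461/500
3 3 9107/10000
4 4 2199/2500
5 5 4259/5000
6 6 8389/10000
DF(3y) is solved at step 3

step 1 [1y] zero: DF = P = 9623/10000 ≈ 0.962300
step 2 [2y] bond c/1=7/200: DF=(1975901/2000000 − 7/200·(0.962300))/(1+7/200) = 461/500 ≈ 0.922000
step 3 [3y] zero: DF = P = 9107/10000 ≈ 0.910700
step 4 [4y] zero: DF = P = 2199/2500 ≈ 0.879600
step 5 [5y] swap r/1=247/7544: DF=(1 − 247/7544·(0.962300+0.922000+0.910700+0.879600))/(1+247/7544) = 4259/5000 ≈ 0.851800
step 6 [6y] bond c/1=1/50: DF=(473103/500000 − 1/50·(0.962300+0.922000+0.910700+0.879600+0.851800))/(1+1/50) = 8389/10000 ≈ 0.838900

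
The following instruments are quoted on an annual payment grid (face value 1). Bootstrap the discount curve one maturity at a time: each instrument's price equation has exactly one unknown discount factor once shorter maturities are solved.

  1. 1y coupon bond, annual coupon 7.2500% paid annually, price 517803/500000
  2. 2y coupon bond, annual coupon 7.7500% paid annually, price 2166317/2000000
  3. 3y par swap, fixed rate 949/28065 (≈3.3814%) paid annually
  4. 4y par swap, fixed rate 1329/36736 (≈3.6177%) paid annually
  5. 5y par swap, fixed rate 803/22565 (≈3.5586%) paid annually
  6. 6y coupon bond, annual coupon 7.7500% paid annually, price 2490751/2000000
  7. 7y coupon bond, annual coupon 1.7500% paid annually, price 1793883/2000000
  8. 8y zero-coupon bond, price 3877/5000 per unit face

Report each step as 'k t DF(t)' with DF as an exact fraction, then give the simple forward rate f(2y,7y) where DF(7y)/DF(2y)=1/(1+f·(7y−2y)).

1 1 1207/1250
2 2 4679/5000
3 3 9051/10000
4 4 8671/10000
5 5 4197/5000
6 6 1039/1250
7 7 987/1250
8 8 3877/5000
f(2y,7y) = ((4679/5000)/(987/1250) − 1)/(5) = 731/19740 ≈ 3.7031%

step 1 [1y] bond c/1=29/400: DF=(517803/500000 − 29/400·(0))/(1+29/400) = 1207/1250 ≈ 0.965600
step 2 [2y] bond c/1=31/400: DF=(2166317/2000000 − 31/400·(0.965600))/(1+31/400) = 4679/5000 ≈ 0.935800
step 3 [3y] swap r/1=949/28065: DF=(1 − 949/28065·(0.965600+0.935800))/(1+949/28065) = 9051/10000 ≈ 0.905100
step 4 [4y] swap r/1=1329/36736: DF=(1 − 1329/36736·(0.965600+0.935800+0.905100))/(1+1329/36736) = 8671/10000 ≈ 0.867100
step 5 [5y] swap r/1=803/22565: DF=(1 − 803/22565·(0.965600+0.935800+0.905100+0.867100))/(1+803/22565) = 4197/5000 ≈ 0.839400
step 6 [6y] bond c/1=31/400: DF=(2490751/2000000 − 31/400·(0.965600+0.935800+0.905100+0.867100+0.839400))/(1+31/400) = 1039/1250 ≈ 0.831200
step 7 [7y] bond c/1=7/400: DF=(1793883/2000000 − 7/400·(0.965600+0.935800+0.905100+0.867100+0.839400+0.831200))/(1+7/400) = 987/1250 ≈ 0.789600
step 8 [8y] zero: DF = P = 3877/5000 ≈ 0.775400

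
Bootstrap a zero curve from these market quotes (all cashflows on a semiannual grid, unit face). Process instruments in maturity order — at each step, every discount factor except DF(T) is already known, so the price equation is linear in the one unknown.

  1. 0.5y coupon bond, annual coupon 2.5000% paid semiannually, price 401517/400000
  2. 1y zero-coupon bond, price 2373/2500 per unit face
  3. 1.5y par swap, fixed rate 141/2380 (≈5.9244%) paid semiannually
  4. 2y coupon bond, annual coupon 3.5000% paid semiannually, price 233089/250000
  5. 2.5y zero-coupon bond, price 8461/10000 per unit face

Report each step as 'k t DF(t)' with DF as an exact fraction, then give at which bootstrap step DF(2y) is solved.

1 1/2 4957/5000
2 1 2373/2500
3 3/2 4577/5000
4 2 542/625
5 5/2 8461/10000
DF(2y) is solved at step 4

step 1 [0.5y] bond c/2=1/80: DF=(401517/400000 − 1/80·(0))/(1+1/80) = 4957/5000 ≈ 0.991400
step 2 [1y] zero: DF = P = 2373/2500 ≈ 0.949200
step 3 [1.5y] swap r/2=141/4760: DF=(1 − 141/4760·(0.991400+0.949200))/(1+141/4760) = 4577/5000 ≈ 0.915400
step 4 [2y] bond c/2=7/400: DF=(233089/250000 − 7/400·(0.991400+0.949200+0.915400))/(1+7/400) = 542/625 ≈ 0.867200
step 5 [2.5y] zero: DF = P = 8461/10000 ≈ 0.846100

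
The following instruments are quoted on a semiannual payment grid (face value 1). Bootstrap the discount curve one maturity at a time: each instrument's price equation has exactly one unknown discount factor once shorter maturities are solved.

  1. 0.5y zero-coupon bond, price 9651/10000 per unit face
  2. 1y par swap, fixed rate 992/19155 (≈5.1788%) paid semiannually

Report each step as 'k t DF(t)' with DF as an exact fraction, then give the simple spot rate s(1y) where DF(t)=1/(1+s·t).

1 1/2 9651/10000
2 1 594/625
s(1y) = (1/(594/625) − 1)/(1) = 31/594 ≈ 5.2189%

step 1 [0.5y] zero: DF = P = 9651/10000 ≈ 0.965100
step 2 [1y] swap r/2=496/19155: DF=(1 − 496/19155·(0.965100))/(1+496/19155) = 594/625 ≈ 0.950400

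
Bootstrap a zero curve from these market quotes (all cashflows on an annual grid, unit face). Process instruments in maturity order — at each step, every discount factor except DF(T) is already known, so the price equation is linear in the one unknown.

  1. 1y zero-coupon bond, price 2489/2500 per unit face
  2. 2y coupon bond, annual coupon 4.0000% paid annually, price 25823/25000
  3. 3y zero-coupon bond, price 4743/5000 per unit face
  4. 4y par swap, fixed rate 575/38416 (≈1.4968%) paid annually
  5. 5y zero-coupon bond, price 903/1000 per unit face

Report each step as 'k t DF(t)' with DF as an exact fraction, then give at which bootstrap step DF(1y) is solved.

1 1 2489/2500
2 2 9549/10000
3 3 4743/5000
4 4 377/400
5 5 903/1000
DF(1y) is solved at step 1

step 1 [1y] zero: DF = P = 2489/2500 ≈ 0.995600
step 2 [2y] bond c/1=1/25: DF=(25823/25000 − 1/25·(0.995600))/(1+1/25) = 9549/10000 ≈ 0.954900
step 3 [3y] zero: DF = P = 4743/5000 ≈ 0.948600
step 4 [4y] swap r/1=575/38416: DF=(1 − 575/38416·(0.995600+0.954900+0.948600))/(1+575/38416) = 377/400 ≈ 0.942500
step 5 [5y] zero: DF = P = 903/1000 ≈ 0.903000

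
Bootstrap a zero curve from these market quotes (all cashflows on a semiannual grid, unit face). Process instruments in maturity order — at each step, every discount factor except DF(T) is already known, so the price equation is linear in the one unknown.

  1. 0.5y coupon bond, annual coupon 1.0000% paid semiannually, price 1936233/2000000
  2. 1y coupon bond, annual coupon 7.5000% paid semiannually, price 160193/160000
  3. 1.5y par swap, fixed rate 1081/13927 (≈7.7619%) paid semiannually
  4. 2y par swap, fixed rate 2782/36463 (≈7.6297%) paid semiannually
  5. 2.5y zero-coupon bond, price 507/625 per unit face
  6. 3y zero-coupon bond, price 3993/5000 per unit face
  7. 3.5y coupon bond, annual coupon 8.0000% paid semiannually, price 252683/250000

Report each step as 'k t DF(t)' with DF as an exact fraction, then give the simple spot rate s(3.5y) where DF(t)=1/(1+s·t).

1 1/2 9633/10000
2 1 4651/5000
3 3/2 8919/10000
4 2 8609/10000
5 5/2 507/625
6 3 3993/5000
7 7/2 7697/10000
s(3.5y) = (1/(7697/10000) − 1)/(7/2) = 658/7697 ≈ 8.5488%

step 1 [0.5y] bond c/2=1/200: DF=(1936233/2000000 − 1/200·(0))/(1+1/200) = 9633/10000 ≈ 0.963300
step 2 [1y] bond c/2=3/80: DF=(160193/160000 − 3/80·(0.963300))/(1+3/80) = 4651/5000 ≈ 0.930200
step 3 [1.5y] swap r/2=1081/27854: DF=(1 − 1081/27854·(0.963300+0.930200))/(1+1081/27854) = 8919/10000 ≈ 0.891900
step 4 [2y] swap r/2=1391/36463: DF=(1 − 1391/36463·(0.963300+0.930200+0.891900))/(1+1391/36463) = 8609/10000 ≈ 0.860900
step 5 [2.5y] zero: DF = P = 507/625 ≈ 0.811200
step 6 [3y] zero: DF = P = 3993/5000 ≈ 0.798600
step 7 [3.5y] bond c/2=1/25: DF=(252683/250000 − 1/25·(0.963300+0.930200+0.891900+0.860900+0.811200+0.798600))/(1+1/25) = 7697/10000 ≈ 0.769700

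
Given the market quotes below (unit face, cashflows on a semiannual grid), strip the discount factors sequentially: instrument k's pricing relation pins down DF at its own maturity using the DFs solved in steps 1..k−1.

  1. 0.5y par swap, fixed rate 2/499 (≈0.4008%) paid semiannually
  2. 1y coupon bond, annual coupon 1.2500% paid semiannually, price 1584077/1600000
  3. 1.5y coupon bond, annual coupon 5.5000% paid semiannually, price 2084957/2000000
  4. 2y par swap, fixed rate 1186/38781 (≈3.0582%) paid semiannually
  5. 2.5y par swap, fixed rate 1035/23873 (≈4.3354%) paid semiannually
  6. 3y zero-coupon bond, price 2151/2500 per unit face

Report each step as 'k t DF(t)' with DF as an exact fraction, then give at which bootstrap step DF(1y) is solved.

step 1 [0.5y] swap r/2=1/499: DF=(1 − 1/499·(0))/(1+1/499) = 499/500 ≈ 0.998000
step 2 [1y] bond c/2=1/160: DF=(1584077/1600000 − 1/160·(0.998000))/(1+1/160) = 9777/10000 ≈ 0.977700
step 3 [1.5y] bond c/2=11/400: DF=(2084957/2000000 − 11/400·(0.998000+0.977700))/(1+11/400) = 9617/10000 ≈ 0.961700
step 4 [2y] swap r/2=593/38781: DF=(1 − 593/38781·(0.998000+0.977700+0.961700))/(1+593/38781) = 9407/10000 ≈ 0.940700
step 5 [2.5y] swap r/2=1035/47746: DF=(1 − 1035/47746·(0.998000+0.977700+0.961700+0.940700))/(1+1035/47746) = 1793/2000 ≈ 0.896500
step 6 [3y] zero: DF = P = 2151/2500 ≈ 0.860400

1 1/2 499/500
2 1 9777/10000
3 3/2 9617/10000
4 2 9407/10000
5 5/2 1793/2000
6 3 2151/2500
DF(1y) is solved at step 2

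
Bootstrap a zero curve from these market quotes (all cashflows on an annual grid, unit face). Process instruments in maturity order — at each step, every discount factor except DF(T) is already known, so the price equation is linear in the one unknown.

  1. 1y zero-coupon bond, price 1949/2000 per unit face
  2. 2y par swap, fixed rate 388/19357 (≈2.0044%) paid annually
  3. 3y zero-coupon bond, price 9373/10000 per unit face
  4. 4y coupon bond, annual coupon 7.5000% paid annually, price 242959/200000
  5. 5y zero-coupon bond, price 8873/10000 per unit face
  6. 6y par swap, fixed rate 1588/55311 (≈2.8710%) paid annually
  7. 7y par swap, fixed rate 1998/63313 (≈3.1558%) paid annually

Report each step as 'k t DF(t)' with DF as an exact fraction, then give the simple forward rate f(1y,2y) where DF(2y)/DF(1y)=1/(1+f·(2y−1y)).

step 1 [1y] zero: DF = P = 1949/2000 ≈ 0.974500
step 2 [2y] swap r/1=388/19357: DF=(1 − 388/19357·(0.974500))/(1+388/19357) = 2403/2500 ≈ 0.961200
step 3 [3y] zero: DF = P = 9373/10000 ≈ 0.937300
step 4 [4y] bond c/1=3/40: DF=(242959/200000 − 3/40·(0.974500+0.961200+0.937300))/(1+3/40) = 581/625 ≈ 0.929600
step 5 [5y] zero: DF = P = 8873/10000 ≈ 0.887300
step 6 [6y] swap r/1=1588/55311: DF=(1 − 1588/55311·(0.974500+0.961200+0.937300+0.929600+0.887300))/(1+1588/55311) = 2103/2500 ≈ 0.841200
step 7 [7y] swap r/1=1998/63313: DF=(1 − 1998/63313·(0.974500+0.961200+0.937300+0.929600+0.887300+0.841200))/(1+1998/63313) = 4001/5000 ≈ 0.800200

1 1 1949/2000
2 2 2403/2500
3 3 9373/10000
4 4 581/625
5 5 8873/10000
6 6 2103/2500
7 7 4001/5000
f(1y,2y) = ((1949/2000)/(2403/2500) − 1)/(1) = 133/9612 ≈ 1.3837%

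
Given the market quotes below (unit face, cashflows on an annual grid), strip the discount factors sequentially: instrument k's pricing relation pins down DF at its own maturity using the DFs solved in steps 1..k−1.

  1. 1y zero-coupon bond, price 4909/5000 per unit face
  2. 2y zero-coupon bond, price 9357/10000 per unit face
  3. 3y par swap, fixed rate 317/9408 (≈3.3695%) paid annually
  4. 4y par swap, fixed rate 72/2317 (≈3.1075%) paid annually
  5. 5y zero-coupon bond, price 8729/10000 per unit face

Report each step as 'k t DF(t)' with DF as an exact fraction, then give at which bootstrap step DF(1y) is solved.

step 1 [1y] zero: DF = P = 4909/5000 ≈ 0.981800
step 2 [2y] zero: DF = P = 9357/10000 ≈ 0.935700
step 3 [3y] swap r/1=317/9408: DF=(1 − 317/9408·(0.981800+0.935700))/(1+317/9408) = 9049/10000 ≈ 0.904900
step 4 [4y] swap r/1=72/2317: DF=(1 − 72/2317·(0.981800+0.935700+0.904900))/(1+72/2317) = 553/625 ≈ 0.884800
step 5 [5y] zero: DF = P = 8729/10000 ≈ 0.872900

1 1 4909/5000
2 2 9357/10000
3 3 9049/10000
4 4 553/625
5 5 8729/10000
DF(1y) is solved at step 1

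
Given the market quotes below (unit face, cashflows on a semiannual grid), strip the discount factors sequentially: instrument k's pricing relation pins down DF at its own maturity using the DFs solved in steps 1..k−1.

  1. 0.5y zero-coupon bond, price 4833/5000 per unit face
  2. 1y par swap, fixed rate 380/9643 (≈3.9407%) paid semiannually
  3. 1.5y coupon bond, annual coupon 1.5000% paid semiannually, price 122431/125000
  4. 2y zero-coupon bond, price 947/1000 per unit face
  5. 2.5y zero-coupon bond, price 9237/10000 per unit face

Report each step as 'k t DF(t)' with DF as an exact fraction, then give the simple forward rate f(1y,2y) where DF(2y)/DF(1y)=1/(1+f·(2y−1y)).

1 1/2 4833/5000
2 1 481/500
3 3/2 4789/5000
4 2 947/1000
5 5/2 9237/10000
f(1y,2y) = ((481/500)/(947/1000) − 1)/(1) = 15/947 ≈ 1.5839%

step 1 [0.5y] zero: DF = P = 4833/5000 ≈ 0.966600
step 2 [1y] swap r/2=190/9643: DF=(1 − 190/9643·(0.966600))/(1+190/9643) = 481/500 ≈ 0.962000
step 3 [1.5y] bond c/2=3/400: DF=(122431/125000 − 3/400·(0.966600+0.962000))/(1+3/400) = 4789/5000 ≈ 0.957800
step 4 [2y] zero: DF = P = 947/1000 ≈ 0.947000
step 5 [2.5y] zero: DF = P = 9237/10000 ≈ 0.923700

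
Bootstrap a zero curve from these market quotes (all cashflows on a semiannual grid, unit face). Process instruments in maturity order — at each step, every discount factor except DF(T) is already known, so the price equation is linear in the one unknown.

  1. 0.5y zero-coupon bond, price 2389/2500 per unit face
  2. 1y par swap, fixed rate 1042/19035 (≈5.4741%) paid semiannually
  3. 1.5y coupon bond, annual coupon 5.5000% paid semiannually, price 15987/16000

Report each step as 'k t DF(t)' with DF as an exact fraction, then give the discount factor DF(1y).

step 1 [0.5y] zero: DF = P = 2389/2500 ≈ 0.955600
step 2 [1y] swap r/2=521/19035: DF=(1 − 521/19035·(0.955600))/(1+521/19035) = 9479/10000 ≈ 0.947900
step 3 [1.5y] bond c/2=11/400: DF=(15987/16000 − 11/400·(0.955600+0.947900))/(1+11/400) = 1843/2000 ≈ 0.921500

1 1/2 2389/2500
2 1 9479/10000
3 3/2 1843/2000
DF(1y) = 9479/10000 ≈ 0.947900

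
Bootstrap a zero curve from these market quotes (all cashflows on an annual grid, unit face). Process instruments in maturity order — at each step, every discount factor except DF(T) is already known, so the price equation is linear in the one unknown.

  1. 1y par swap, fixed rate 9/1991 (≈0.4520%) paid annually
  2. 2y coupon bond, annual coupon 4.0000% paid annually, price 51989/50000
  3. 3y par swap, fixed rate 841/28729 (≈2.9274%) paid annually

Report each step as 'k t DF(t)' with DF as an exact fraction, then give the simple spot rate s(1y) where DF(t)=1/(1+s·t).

step 1 [1y] swap r/1=9/1991: DF=(1 − 9/1991·(0))/(1+9/1991) = 1991/2000 ≈ 0.995500
step 2 [2y] bond c/1=1/25: DF=(51989/50000 − 1/25·(0.995500))/(1+1/25) = 1923/2000 ≈ 0.961500
step 3 [3y] swap r/1=841/28729: DF=(1 − 841/28729·(0.995500+0.961500))/(1+841/28729) = 9159/10000 ≈ 0.915900

1 1 1991/2000
2 2 1923/2000
3 3 9159/10000
s(1y) = (1/(1991/2000) − 1)/(1) = 9/1991 ≈ 0.4520%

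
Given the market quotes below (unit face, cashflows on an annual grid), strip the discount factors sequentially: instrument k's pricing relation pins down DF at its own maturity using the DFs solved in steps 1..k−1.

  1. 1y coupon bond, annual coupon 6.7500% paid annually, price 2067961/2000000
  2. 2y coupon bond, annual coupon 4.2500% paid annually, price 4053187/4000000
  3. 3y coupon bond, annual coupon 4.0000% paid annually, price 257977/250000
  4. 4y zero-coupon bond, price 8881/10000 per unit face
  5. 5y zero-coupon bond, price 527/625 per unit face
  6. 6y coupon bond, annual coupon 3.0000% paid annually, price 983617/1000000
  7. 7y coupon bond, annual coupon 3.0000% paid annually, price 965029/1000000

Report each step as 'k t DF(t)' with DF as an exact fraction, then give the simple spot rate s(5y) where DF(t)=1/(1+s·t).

step 1 [1y] bond c/1=27/400: DF=(2067961/2000000 − 27/400·(0))/(1+27/400) = 4843/5000 ≈ 0.968600
step 2 [2y] bond c/1=17/400: DF=(4053187/4000000 − 17/400·(0.968600))/(1+17/400) = 373/400 ≈ 0.932500
step 3 [3y] bond c/1=1/25: DF=(257977/250000 − 1/25·(0.968600+0.932500))/(1+1/25) = 9191/10000 ≈ 0.919100
step 4 [4y] zero: DF = P = 8881/10000 ≈ 0.888100
step 5 [5y] zero: DF = P = 527/625 ≈ 0.843200
step 6 [6y] bond c/1=3/100: DF=(983617/1000000 − 3/100·(0.968600+0.932500+0.919100+0.888100+0.843200))/(1+3/100) = 514/625 ≈ 0.822400
step 7 [7y] bond c/1=3/100: DF=(965029/1000000 − 3/100·(0.968600+0.932500+0.919100+0.888100+0.843200+0.822400))/(1+3/100) = 1951/2500 ≈ 0.780400

1 1 4843/5000
2 2 373/400
3 3 9191/10000
4 4 8881/10000
5 5 527/625
6 6 514/625
7 7 1951/2500
s(5y) = (1/(527/625) − 1)/(5) = 98/2635 ≈ 3.7192%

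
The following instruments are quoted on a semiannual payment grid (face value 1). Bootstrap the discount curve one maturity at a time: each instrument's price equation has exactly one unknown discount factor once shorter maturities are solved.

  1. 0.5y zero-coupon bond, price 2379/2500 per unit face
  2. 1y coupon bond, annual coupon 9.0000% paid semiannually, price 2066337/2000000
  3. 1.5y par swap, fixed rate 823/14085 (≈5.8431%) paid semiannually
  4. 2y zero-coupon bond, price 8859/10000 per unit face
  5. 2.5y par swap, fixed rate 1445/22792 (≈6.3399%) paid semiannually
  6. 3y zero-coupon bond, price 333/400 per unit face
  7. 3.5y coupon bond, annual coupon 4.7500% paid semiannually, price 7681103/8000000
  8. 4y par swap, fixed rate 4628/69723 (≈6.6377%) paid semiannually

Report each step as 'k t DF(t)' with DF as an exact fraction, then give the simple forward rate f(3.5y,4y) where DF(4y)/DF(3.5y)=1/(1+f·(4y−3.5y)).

1 1/2 2379/2500
2 1 9477/10000
3 3/2 9177/10000
4 2 8859/10000
5 5/2 1711/2000
6 3 333/400
7 7/2 508/625
8 4 3843/5000
f(3.5y,4y) = ((508/625)/(3843/5000) − 1)/(1/2) = 442/3843 ≈ 11.5014%

step 1 [0.5y] zero: DF = P = 2379/2500 ≈ 0.951600
step 2 [1y] bond c/2=9/200: DF=(2066337/2000000 − 9/200·(0.951600))/(1+9/200) = 9477/10000 ≈ 0.947700
step 3 [1.5y] swap r/2=823/28170: DF=(1 − 823/28170·(0.951600+0.947700))/(1+823/28170) = 9177/10000 ≈ 0.917700
step 4 [2y] zero: DF = P = 8859/10000 ≈ 0.885900
step 5 [2.5y] swap r/2=1445/45584: DF=(1 − 1445/45584·(0.951600+0.947700+0.917700+0.885900))/(1+1445/45584) = 1711/2000 ≈ 0.855500
step 6 [3y] zero: DF = P = 333/400 ≈ 0.832500
step 7 [3.5y] bond c/2=19/800: DF=(7681103/8000000 − 19/800·(0.951600+0.947700+0.917700+0.885900+0.855500+0.832500))/(1+19/800) = 508/625 ≈ 0.812800
step 8 [4y] swap r/2=2314/69723: DF=(1 − 2314/69723·(0.951600+0.947700+0.917700+0.885900+0.855500+0.832500+0.812800))/(1+2314/69723) = 3843/5000 ≈ 0.768600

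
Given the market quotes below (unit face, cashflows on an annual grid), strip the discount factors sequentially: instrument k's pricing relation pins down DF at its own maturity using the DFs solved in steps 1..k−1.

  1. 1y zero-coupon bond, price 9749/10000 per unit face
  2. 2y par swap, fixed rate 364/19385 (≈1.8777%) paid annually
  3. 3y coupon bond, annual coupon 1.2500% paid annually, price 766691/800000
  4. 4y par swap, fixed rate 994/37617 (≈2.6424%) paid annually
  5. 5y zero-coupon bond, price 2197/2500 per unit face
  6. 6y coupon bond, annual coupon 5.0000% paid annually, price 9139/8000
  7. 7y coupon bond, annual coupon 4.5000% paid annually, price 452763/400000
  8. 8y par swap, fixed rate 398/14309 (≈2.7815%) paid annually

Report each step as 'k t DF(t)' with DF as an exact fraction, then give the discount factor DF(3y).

1 1 9749/10000
2 2 2409/2500
3 3 4613/5000
4 4 4503/5000
5 5 2197/2500
6 6 867/1000
7 7 423/500
8 8 801/1000
DF(3y) = 4613/5000 ≈ 0.922600

step 1 [1y] zero: DF = P = 9749/10000 ≈ 0.974900
step 2 [2y] swap r/1=364/19385: DF=(1 − 364/19385·(0.974900))/(1+364/19385) = 2409/2500 ≈ 0.963600
step 3 [3y] bond c/1=1/80: DF=(766691/800000 − 1/80·(0.974900+0.963600))/(1+1/80) = 4613/5000 ≈ 0.922600
step 4 [4y] swap r/1=994/37617: DF=(1 − 994/37617·(0.974900+0.963600+0.922600))/(1+994/37617) = 4503/5000 ≈ 0.900600
step 5 [5y] zero: DF = P = 2197/2500 ≈ 0.878800
step 6 [6y] bond c/1=1/20: DF=(9139/8000 − 1/20·(0.974900+0.963600+0.922600+0.900600+0.878800))/(1+1/20) = 867/1000 ≈ 0.867000
step 7 [7y] bond c/1=9/200: DF=(452763/400000 − 9/200·(0.974900+0.963600+0.922600+0.900600+0.878800+0.867000))/(1+9/200) = 423/500 ≈ 0.846000
step 8 [8y] swap r/1=398/14309: DF=(1 − 398/14309·(0.974900+0.963600+0.922600+0.900600+0.878800+0.867000+0.846000))/(1+398/14309) = 801/1000 ≈ 0.801000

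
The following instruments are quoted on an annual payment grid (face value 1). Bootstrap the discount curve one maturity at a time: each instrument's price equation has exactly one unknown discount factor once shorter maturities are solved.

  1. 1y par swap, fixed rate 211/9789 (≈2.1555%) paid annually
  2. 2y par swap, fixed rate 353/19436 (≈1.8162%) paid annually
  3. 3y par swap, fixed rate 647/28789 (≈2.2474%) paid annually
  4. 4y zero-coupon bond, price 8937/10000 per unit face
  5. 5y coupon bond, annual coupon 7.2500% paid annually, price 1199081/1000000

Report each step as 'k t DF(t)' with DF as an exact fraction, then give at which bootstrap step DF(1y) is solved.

1 1 9789/10000
2 2 9647/10000
3 3 9353/10000
4 4 8937/10000
5 5 863/1000
DF(1y) is solved at step 1

step 1 [1y] swap r/1=211/9789: DF=(1 − 211/9789·(0))/(1+211/9789) = 9789/10000 ≈ 0.978900
step 2 [2y] swap r/1=353/19436: DF=(1 − 353/19436·(0.978900))/(1+353/19436) = 9647/10000 ≈ 0.964700
step 3 [3y] swap r/1=647/28789: DF=(1 − 647/28789·(0.978900+0.964700))/(1+647/28789) = 9353/10000 ≈ 0.935300
step 4 [4y] zero: DF = P = 8937/10000 ≈ 0.893700
step 5 [5y] bond c/1=29/400: DF=(1199081/1000000 − 29/400·(0.978900+0.964700+0.935300+0.893700))/(1+29/400) = 863/1000 ≈ 0.863000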